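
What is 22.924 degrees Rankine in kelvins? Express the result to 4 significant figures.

°R = K × 9/5.
Applying the formula gives 12.74 K.

12.74 kelvins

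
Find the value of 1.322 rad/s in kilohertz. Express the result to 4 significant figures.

1 rad/s = 0.000159155 kilohertz.
1.322 × 0.000159155 ≈ 0.0002104 kHz.

0.0002104 kHz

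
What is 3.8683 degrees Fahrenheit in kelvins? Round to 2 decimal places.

K = (°F + 459.67) × 5/9.
Applying the formula gives 257.52 K.

257.52 K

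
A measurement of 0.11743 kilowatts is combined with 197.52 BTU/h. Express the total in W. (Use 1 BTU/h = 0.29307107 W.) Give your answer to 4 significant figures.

175.3 watts

0.11743 kW = 117.430 W and 197.52 BTU/h = 57.8874 W.
117.430 + 57.8874 ≈ 175.3 W.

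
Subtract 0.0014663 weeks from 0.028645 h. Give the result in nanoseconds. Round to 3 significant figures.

0.028645 h = 1.03122 × 10^11 ns and 0.0014663 wk = 8.86818 × 10^11 ns.
1.03122 × 10^11 − 8.86818 × 10^11 ≈ -7.84 × 10^11 ns.

-7.84 × 10^11 ns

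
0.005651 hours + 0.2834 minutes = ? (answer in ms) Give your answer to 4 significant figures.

0.005651 h = 20343.6 ms and 0.2834 min = 17004.0 ms.
20343.6 + 17004.0 ≈ 37350 ms.

37350 ms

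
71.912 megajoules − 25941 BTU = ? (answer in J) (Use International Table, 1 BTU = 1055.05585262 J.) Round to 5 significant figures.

71.912 MJ = 7.19120e+7 J and 25941 BTU = 2.73692e+7 J.
7.19120e+7 − 2.73692e+7 ≈ 4.4543e+7 J.

4.4543e+7 J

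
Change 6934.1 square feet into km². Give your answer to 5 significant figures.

0.00064420 square kilometers

1 square foot = 9.29030e-8 km².
Then 6934.1 × 9.29030e-8 ≈ 0.00064420 km².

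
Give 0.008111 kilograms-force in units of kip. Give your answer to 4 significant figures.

1 kgf = 0.00220462 kip.
Thus 0.008111 × 0.00220462 ≈ 1.788e-5 kip.

1.788e-5 kip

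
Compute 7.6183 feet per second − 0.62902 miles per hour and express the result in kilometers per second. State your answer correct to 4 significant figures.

0.002041 km/s

7.6183 ft/s = 0.00232206 km/s and 0.62902 mph = 0.000281197 km/s.
0.00232206 − 0.000281197 ≈ 0.002041 km/s.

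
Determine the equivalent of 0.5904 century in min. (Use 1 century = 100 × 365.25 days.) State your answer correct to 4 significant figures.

3.105e+7 minutes

1 century = 5.25960e+7 min.
Then 0.5904 × 5.25960e+7 ≈ 3.105e+7 min.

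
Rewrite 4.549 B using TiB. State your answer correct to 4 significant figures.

4.137 × 10^-12 TiB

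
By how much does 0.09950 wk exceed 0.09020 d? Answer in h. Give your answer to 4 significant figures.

14.55 hours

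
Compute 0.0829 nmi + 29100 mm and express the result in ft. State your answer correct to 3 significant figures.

599 ft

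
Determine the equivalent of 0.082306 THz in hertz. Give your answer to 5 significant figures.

1 terahertz = 1.00000 × 10^12 Hz.
Thus 0.082306 × 1.00000 × 10^12 ≈ 8.2306 × 10^10 Hz.

8.2306 × 10^10 hertz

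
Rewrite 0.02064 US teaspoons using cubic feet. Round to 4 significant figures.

3.593e-6 ft³

1 US tsp = 0.000174063 cubic feet.
Then 0.02064 × 0.000174063 ≈ 3.593e-6 ft³.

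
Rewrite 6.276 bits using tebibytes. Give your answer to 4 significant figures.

7.135e-13 TiB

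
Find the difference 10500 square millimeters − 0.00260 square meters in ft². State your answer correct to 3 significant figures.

0.0850 ft²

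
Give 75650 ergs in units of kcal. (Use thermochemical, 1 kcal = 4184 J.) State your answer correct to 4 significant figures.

1.808 × 10^-6 kilocalories

1 erg = 2.39006 × 10^-11 kcal.
Then 75650 × 2.39006 × 10^-11 ≈ 1.808 × 10^-6 kcal.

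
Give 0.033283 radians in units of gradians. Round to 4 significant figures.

1 rad = 63.6620 gradians.
0.033283 × 63.6620 ≈ 2.119 grad.

2.119 grad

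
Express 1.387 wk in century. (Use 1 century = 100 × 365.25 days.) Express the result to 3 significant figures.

1 wk = 0.000191650 century.
So 1.387 × 0.000191650 ≈ 0.000266 century.

0.000266 century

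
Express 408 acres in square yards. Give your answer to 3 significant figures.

1 acre = 4840.00 yd².
So 408 × 4840.00 ≈ 1.97 × 10^6 yd².

1.97 × 10^6 yd²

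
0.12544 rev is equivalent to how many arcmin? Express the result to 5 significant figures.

2709.5 arcmin

1 revolution = 21600.0 arcmin.
Thus 0.12544 × 21600.0 ≈ 2709.5 arcmin.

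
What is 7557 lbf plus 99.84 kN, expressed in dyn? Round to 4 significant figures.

1.335 × 10^10 dyn

7557 lbf = 3.36152 × 10^9 dyn and 99.84 kN = 9.98400 × 10^9 dyn.
3.36152 × 10^9 + 9.98400 × 10^9 ≈ 1.335 × 10^10 dyn.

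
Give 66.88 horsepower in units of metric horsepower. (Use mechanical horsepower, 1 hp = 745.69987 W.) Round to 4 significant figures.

1 horsepower = 1.01387 metric horsepower.
Thus 66.88 × 1.01387 ≈ 67.81 PS.

67.81 PS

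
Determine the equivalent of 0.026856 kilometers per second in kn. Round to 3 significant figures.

1 kilometer per second = 1943.84 knots.
Thus 0.026856 × 1943.84 ≈ 52.2 kn.

52.2 knots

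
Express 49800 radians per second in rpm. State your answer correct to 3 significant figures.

476000 rpm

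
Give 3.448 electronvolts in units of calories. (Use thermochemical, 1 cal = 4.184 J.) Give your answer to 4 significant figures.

1.320 × 10^-19 calories

1 eV = 3.82929 × 10^-20 cal.
So 3.448 × 3.82929 × 10^-20 ≈ 1.320 × 10^-19 cal.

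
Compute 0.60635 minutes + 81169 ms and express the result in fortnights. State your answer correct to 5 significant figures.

9.7181e-5 fortnight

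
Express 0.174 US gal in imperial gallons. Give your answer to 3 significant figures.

0.145 imp gal

1 US gallon = 0.832674 imp gal.
So 0.174 × 0.832674 ≈ 0.145 imp gal.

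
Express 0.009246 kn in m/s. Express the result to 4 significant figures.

0.004757 m/s

1 kn = 0.514444 m/s.
Then 0.009246 × 0.514444 ≈ 0.004757 m/s.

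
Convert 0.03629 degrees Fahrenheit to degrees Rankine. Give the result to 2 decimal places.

459.71 °R

°R = °F + 459.67.
Applying the formula gives 459.71 °R.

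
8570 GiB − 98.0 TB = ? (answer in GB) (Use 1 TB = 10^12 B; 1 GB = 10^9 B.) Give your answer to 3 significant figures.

-88800 gigabytes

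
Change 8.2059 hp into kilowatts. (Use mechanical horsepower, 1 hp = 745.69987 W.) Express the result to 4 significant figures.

6.119 kilowatts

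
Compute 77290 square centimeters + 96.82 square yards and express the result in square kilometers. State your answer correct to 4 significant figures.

8.868e-5 km²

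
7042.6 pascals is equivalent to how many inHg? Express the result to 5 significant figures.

1 pascal = 0.000295300 inches of mercury.
7042.6 × 0.000295300 ≈ 2.0797 inHg.

2.0797 inHg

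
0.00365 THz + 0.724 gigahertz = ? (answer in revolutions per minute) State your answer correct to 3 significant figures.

2.62e+11 rpm

0.00365 THz = 2.19000e+11 rpm and 0.724 GHz = 4.34400e+10 rpm.
2.19000e+11 + 4.34400e+10 ≈ 2.62e+11 rpm.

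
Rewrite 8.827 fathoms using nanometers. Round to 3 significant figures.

1.61e+10 nm

1 fathom = 1.82880e+9 nanometers.
Then 8.827 × 1.82880e+9 ≈ 1.61e+10 nm.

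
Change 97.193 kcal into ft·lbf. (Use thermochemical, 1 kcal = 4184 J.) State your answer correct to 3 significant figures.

300000 ft·lbf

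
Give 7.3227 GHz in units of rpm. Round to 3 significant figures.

4.39 × 10^11 rpm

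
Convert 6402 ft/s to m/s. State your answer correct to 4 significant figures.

1951 meters per second

1 foot per second = 0.304800 meters per second.
Then 6402 × 0.304800 ≈ 1951 m/s.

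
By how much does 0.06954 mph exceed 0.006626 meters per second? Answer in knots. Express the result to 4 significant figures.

0.04755 knots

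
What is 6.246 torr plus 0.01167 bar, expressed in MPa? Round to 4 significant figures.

0.002000 MPa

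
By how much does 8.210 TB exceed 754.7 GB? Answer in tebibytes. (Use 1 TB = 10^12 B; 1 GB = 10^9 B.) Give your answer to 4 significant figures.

8.210 TB = 7.46695 TiB and 754.7 GB = 0.686396 TiB.
7.46695 − 0.686396 ≈ 6.781 TiB.

6.781 tebibytes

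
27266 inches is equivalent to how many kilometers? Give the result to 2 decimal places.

0.69 kilometers

1 inch = 2.54000e-5 kilometers.
27266 × 2.54000e-5 ≈ 0.69 km.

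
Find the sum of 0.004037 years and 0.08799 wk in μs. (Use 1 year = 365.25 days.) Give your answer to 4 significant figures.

1.806 × 10^11 μs

0.004037 yr = 1.27398 × 10^11 μs and 0.08799 wk = 5.32164 × 10^10 μs.
1.27398 × 10^11 + 5.32164 × 10^10 ≈ 1.806 × 10^11 μs.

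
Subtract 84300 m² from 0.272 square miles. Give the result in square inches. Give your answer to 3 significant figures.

9.61e+8 in²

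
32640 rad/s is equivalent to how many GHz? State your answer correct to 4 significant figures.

1 rad/s = 1.59155e-10 gigahertz.
Thus 32640 × 1.59155e-10 ≈ 5.195e-6 GHz.

5.195e-6 gigahertz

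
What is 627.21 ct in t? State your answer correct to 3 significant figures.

1 ct = 2.00000 × 10^-7 t.
Then 627.21 × 2.00000 × 10^-7 ≈ 0.000125 t.

0.000125 metric tons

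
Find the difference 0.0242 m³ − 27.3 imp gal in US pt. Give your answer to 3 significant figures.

0.0242 m³ = 51.1437 US pt and 27.3 imp gal = 262.287 US pt.
51.1437 − 262.287 ≈ -211 US pt.

-211 US pt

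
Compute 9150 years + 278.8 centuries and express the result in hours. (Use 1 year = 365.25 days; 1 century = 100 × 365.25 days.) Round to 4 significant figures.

3.246 × 10^8 h

9150 yr = 8.02089 × 10^7 h and 278.8 century = 2.44396 × 10^8 h.
8.02089 × 10^7 + 2.44396 × 10^8 ≈ 3.246 × 10^8 h.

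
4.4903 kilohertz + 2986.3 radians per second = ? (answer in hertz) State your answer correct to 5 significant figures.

4965.6 hertz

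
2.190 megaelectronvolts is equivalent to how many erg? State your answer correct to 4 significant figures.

1 MeV = 1.60218e-6 ergs.
2.190 × 1.60218e-6 ≈ 3.509e-6 erg.

3.509e-6 ergs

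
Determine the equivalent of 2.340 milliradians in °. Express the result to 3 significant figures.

1 milliradian = 0.0572958 °.
2.340 × 0.0572958 ≈ 0.134 °.

0.134 °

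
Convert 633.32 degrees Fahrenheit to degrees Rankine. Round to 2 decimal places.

°R = °F + 459.67.
Applying the formula gives 1092.99 °R.

1092.99 °R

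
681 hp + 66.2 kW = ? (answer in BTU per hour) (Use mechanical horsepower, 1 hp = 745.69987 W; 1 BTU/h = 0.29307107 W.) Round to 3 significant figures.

1.96e+6 BTU/h

681 hp = 1.73276e+6 BTU/h and 66.2 kW = 225884 BTU/h.
1.73276e+6 + 225884 ≈ 1.96e+6 BTU/h.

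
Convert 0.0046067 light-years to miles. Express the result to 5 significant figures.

2.7081 × 10^10 mi

1 light-year = 5.87863 × 10^12 miles.
Then 0.0046067 × 5.87863 × 10^12 ≈ 2.7081 × 10^10 mi.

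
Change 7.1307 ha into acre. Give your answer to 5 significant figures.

17.620 acre

1 ha = 2.47105 acre.
Thus 7.1307 × 2.47105 ≈ 17.620 acre.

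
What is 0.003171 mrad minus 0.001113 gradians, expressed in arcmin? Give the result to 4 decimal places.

-0.0492 arcmin

0.003171 mrad = 0.0109011 arcmin and 0.001113 grad = 0.0601020 arcmin.
0.0109011 − 0.0601020 ≈ -0.0492 arcmin.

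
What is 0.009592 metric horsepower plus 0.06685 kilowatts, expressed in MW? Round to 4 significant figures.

7.390e-5 megawatts

0.009592 PS = 7.05490e-6 MW and 0.06685 kW = 6.68500e-5 MW.
7.05490e-6 + 6.68500e-5 ≈ 7.390e-5 MW.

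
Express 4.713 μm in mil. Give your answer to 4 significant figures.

1 μm = 0.0393701 mil.
Then 4.713 × 0.0393701 ≈ 0.1856 mil.

0.1856 mil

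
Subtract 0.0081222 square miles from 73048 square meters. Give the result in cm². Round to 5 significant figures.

5.2012e+8 cm²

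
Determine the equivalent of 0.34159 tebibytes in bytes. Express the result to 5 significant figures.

1 TiB = 1.09951e+12 bytes.
So 0.34159 × 1.09951e+12 ≈ 3.7558e+11 B.

3.7558e+11 B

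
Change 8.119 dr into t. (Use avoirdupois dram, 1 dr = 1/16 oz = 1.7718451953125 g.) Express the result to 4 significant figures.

1 dram = 1.77185e-6 metric tons.
Then 8.119 × 1.77185e-6 ≈ 1.439e-5 t.

1.439e-5 metric tons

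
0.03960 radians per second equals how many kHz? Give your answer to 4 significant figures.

6.303 × 10^-6 kHz

1 rad/s = 0.000159155 kHz.
So 0.03960 × 0.000159155 ≈ 6.303 × 10^-6 kHz.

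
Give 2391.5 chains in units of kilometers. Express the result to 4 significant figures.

48.11 km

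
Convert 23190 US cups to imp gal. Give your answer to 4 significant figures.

1207 imperial gallons

1 US cup = 0.0520421 imperial gallons.
23190 × 0.0520421 ≈ 1207 imp gal.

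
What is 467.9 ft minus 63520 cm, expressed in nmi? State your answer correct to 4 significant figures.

-0.2660 nmi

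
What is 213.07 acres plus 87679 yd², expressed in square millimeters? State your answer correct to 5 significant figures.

9.3557e+11 square millimeters

213.07 acre = 8.62264e+11 mm² and 87679 yd² = 7.33108e+10 mm².
8.62264e+11 + 7.33108e+10 ≈ 9.3557e+11 mm².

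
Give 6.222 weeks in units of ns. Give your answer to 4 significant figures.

3.763 × 10^15 nanoseconds

1 week = 6.04800 × 10^14 ns.
Then 6.222 × 6.04800 × 10^14 ≈ 3.763 × 10^15 ns.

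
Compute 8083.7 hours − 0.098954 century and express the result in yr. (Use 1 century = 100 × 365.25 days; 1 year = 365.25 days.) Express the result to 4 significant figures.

-8.973 yr

8083.7 h = 0.922165 yr and 0.098954 century = 9.89540 yr.
0.922165 − 9.89540 ≈ -8.973 yr.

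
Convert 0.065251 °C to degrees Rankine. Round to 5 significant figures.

°R = (°C + 273.15) × 9/5.
Applying the formula gives 491.79 °R.

491.79 °R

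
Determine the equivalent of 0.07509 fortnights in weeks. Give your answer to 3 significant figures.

1 fortnight = 2.00000 wk.
0.07509 × 2.00000 ≈ 0.150 wk.

0.150 weeks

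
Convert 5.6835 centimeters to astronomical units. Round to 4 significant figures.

3.799e-13 astronomical units

1 cm = 6.68459e-14 astronomical units.
So 5.6835 × 6.68459e-14 ≈ 3.799e-13 au.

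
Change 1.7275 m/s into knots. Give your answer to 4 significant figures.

1 m/s = 1.94384 knots.
Thus 1.7275 × 1.94384 ≈ 3.358 kn.

3.358 kn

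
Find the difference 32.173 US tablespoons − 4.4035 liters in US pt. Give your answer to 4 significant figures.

32.173 US tbsp = 1.00541 US pt and 4.4035 L = 9.30625 US pt.
1.00541 − 9.30625 ≈ -8.301 US pt.

-8.301 US pt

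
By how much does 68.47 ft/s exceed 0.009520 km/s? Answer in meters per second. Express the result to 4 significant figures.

11.35 m/s

68.47 ft/s = 20.8697 m/s and 0.009520 km/s = 9.52000 m/s.
20.8697 − 9.52000 ≈ 11.35 m/s.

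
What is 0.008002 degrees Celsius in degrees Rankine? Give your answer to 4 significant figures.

°R = (°C + 273.15) × 9/5.
Applying the formula gives 491.7 °R.

491.7 degrees Rankine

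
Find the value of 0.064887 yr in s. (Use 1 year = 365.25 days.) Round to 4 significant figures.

2.048 × 10^6 seconds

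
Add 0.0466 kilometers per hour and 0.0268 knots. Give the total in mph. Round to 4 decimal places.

0.0598 miles per hour

0.0466 km/h = 0.0289559 mph and 0.0268 kn = 0.0308409 mph.
0.0289559 + 0.0308409 ≈ 0.0598 mph.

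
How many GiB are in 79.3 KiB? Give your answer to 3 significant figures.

1 kibibyte = 9.53674e-7 GiB.
So 79.3 × 9.53674e-7 ≈ 7.56e-5 GiB.

7.56e-5 GiB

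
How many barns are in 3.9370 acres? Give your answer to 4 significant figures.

1 acre = 4.04686e+31 barns.
3.9370 × 4.04686e+31 ≈ 1.593e+32 barn.

1.593e+32 barn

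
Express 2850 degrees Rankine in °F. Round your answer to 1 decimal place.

2390.3 °F

°R = °F + 459.67.
Applying the formula gives 2390.3 °F.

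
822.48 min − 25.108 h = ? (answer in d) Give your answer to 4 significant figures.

-0.4750 days

822.48 min = 0.571167 d and 25.108 h = 1.04617 d.
0.571167 − 1.04617 ≈ -0.4750 d.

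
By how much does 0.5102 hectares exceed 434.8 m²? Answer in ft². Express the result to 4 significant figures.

50240 square feet

0.5102 ha = 54917.5 ft² and 434.8 m² = 4680.15 ft².
54917.5 − 4680.15 ≈ 50240 ft².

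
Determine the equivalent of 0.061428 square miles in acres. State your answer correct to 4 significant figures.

1 square mile = 640.000 acre.
So 0.061428 × 640.000 ≈ 39.31 acre.

39.31 acres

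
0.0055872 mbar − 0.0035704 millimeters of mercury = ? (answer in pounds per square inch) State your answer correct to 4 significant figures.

1.200e-5 psi

0.0055872 mbar = 8.10355e-5 psi and 0.0035704 mmHg = 6.90400e-5 psi.
8.10355e-5 − 6.90400e-5 ≈ 1.200e-5 psi.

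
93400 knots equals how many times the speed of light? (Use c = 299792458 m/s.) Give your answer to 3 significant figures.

0.000160 c

1 kn = 1.71600e-9 times the speed of light.
93400 × 1.71600e-9 ≈ 0.000160 c.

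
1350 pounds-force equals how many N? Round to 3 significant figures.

6010 N

1 lbf = 4.44822 N.
So 1350 × 4.44822 ≈ 6010 N.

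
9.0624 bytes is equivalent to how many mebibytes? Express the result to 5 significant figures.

8.6426e-6 MiB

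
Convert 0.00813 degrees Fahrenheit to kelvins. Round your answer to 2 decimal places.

255.38 K

K = (°F + 459.67) × 5/9.
Applying the formula gives 255.38 K.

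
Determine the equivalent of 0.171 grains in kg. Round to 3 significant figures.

1 gr = 6.47989 × 10^-5 kg.
0.171 × 6.47989 × 10^-5 ≈ 1.11 × 10^-5 kg.

1.11 × 10^-5 kg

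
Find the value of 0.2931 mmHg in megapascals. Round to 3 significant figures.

3.91e-5 megapascals

1 mmHg = 0.000133322 MPa.
Thus 0.2931 × 0.000133322 ≈ 3.91e-5 MPa.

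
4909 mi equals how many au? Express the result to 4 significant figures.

5.281 × 10^-5 au

1 mile = 1.07578 × 10^-8 astronomical units.
4909 × 1.07578 × 10^-8 ≈ 5.281 × 10^-5 au.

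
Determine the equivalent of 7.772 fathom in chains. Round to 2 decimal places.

1 fathom = 0.0909091 chains.
So 7.772 × 0.0909091 ≈ 0.71 chain.

0.71 chain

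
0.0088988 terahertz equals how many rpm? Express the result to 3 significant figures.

5.34e+11 revolutions per minute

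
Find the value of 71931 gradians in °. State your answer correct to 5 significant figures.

64738 degrees

1 gradian = 0.900000 °.
Then 71931 × 0.900000 ≈ 64738 °.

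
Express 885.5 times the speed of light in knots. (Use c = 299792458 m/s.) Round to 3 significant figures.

5.16 × 10^11 kn

1 speed of light = 5.82750 × 10^8 kn.
885.5 × 5.82750 × 10^8 ≈ 5.16 × 10^11 kn.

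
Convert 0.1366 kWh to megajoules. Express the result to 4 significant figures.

0.4918 MJ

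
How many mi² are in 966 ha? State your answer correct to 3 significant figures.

3.73 mi²

1 ha = 0.00386102 square miles.
Thus 966 × 0.00386102 ≈ 3.73 mi².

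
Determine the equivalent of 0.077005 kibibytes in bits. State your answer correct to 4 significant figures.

630.8 bit

1 kibibyte = 8192.00 bits.
0.077005 × 8192.00 ≈ 630.8 bit.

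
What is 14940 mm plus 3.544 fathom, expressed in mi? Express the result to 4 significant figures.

0.01331 miles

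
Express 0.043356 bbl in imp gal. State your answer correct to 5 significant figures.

1 bbl = 34.9723 imp gal.
Thus 0.043356 × 34.9723 ≈ 1.5163 imp gal.

1.5163 imp gal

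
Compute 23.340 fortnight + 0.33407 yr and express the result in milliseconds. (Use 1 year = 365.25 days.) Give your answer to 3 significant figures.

3.88 × 10^10 ms

23.340 fortnight = 2.82321 × 10^10 ms and 0.33407 yr = 1.05424 × 10^10 ms.
2.82321 × 10^10 + 1.05424 × 10^10 ≈ 3.88 × 10^10 ms.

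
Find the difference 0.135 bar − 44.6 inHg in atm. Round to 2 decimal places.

0.135 bar = 0.133235 atm and 44.6 inHg = 1.49058 atm.
0.133235 − 1.49058 ≈ -1.36 atm.

-1.36 atm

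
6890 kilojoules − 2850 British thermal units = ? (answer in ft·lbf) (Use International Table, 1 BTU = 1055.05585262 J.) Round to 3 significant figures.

6890 kJ = 5.08180 × 10^6 ft·lbf and 2850 BTU = 2.21778 × 10^6 ft·lbf.
5.08180 × 10^6 − 2.21778 × 10^6 ≈ 2.86 × 10^6 ft·lbf.

2.86 × 10^6 ft·lbf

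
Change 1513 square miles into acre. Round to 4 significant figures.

968300 acre

1 square mile = 640.000 acre.
Thus 1513 × 640.000 ≈ 968300 acre.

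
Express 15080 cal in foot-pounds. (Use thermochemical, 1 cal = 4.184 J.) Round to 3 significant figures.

1 cal = 3.08596 ft·lbf.
Thus 15080 × 3.08596 ≈ 46500 ft·lbf.

46500 ft·lbf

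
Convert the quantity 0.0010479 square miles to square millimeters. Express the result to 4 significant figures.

2.714e+9 square millimeters

1 square mile = 2.58999e+12 mm².
So 0.0010479 × 2.58999e+12 ≈ 2.714e+9 mm².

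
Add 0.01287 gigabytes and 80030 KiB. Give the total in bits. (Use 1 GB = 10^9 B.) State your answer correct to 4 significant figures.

0.01287 GB = 1.02960 × 10^8 bit and 80030 KiB = 6.55606 × 10^8 bit.
1.02960 × 10^8 + 6.55606 × 10^8 ≈ 7.586 × 10^8 bit.

7.586 × 10^8 bit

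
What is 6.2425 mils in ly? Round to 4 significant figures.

1 mil = 2.68478 × 10^-21 ly.
6.2425 × 2.68478 × 10^-21 ≈ 1.676 × 10^-20 ly.

1.676 × 10^-20 ly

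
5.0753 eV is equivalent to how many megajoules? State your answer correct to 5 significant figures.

8.1315e-25 megajoules

1 electronvolt = 1.60218e-25 megajoules.
Thus 5.0753 × 1.60218e-25 ≈ 8.1315e-25 MJ.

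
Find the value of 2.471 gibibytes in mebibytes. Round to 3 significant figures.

1 GiB = 1024.00 MiB.
Thus 2.471 × 1024.00 ≈ 2530 MiB.

2530 MiB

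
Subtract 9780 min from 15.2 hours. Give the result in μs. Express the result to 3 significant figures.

15.2 h = 5.47200 × 10^10 μs and 9780 min = 5.86800 × 10^11 μs.
5.47200 × 10^10 − 5.86800 × 10^11 ≈ -5.32 × 10^11 μs.

-5.32 × 10^11 μs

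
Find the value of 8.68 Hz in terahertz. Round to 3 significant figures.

8.68 × 10^-12 THz

1 hertz = 1.00000 × 10^-12 terahertz.
So 8.68 × 1.00000 × 10^-12 ≈ 8.68 × 10^-12 THz.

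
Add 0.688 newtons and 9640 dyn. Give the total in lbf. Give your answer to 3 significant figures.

0.688 N = 0.154669 lbf and 9640 dyn = 0.0216716 lbf.
0.154669 + 0.0216716 ≈ 0.176 lbf.

0.176 pounds-force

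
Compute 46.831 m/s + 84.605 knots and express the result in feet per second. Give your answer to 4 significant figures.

46.831 m/s = 153.645 ft/s and 84.605 kn = 142.797 ft/s.
153.645 + 142.797 ≈ 296.4 ft/s.

296.4 ft/s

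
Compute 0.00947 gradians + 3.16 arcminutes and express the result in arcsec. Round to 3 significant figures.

0.00947 grad = 30.6828 arcsec and 3.16 arcmin = 189.600 arcsec.
30.6828 + 189.600 ≈ 220 arcsec.

220 arcseconds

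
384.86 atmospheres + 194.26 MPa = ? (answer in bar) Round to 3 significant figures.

2330 bar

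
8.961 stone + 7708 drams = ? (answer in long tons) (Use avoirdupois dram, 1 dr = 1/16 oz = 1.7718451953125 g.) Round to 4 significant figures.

8.961 st = 0.05600625 long ton and 7708 dr = 0.01344169 long ton.
0.05600625 + 0.01344169 ≈ 0.06945 long ton.

0.06945 long ton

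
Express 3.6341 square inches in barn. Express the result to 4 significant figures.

1 square inch = 6.45160 × 10^24 barns.
Then 3.6341 × 6.45160 × 10^24 ≈ 2.345 × 10^25 barn.

2.345 × 10^25 barns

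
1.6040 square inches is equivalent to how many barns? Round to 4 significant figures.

1 in² = 6.45160 × 10^24 barn.
Then 1.6040 × 6.45160 × 10^24 ≈ 1.035 × 10^25 barn.

1.035 × 10^25 barn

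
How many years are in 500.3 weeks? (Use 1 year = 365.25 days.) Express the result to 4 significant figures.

1 wk = 0.0191650 years.
500.3 × 0.0191650 ≈ 9.588 yr.

9.588 years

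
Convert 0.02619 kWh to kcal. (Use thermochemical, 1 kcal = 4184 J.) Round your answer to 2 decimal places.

22.53 kcal

1 kWh = 860.421 kcal.
Thus 0.02619 × 860.421 ≈ 22.53 kcal.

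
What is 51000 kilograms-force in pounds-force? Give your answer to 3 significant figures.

112000 pounds-force

1 kilogram-force = 2.20462 lbf.
51000 × 2.20462 ≈ 112000 lbf.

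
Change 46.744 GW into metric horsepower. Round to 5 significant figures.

1 GW = 1.35962e+6 metric horsepower.
Thus 46.744 × 1.35962e+6 ≈ 6.3554e+7 PS.

6.3554e+7 metric horsepower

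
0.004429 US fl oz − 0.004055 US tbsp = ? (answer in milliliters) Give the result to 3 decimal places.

0.071 mL

0.004429 US fl oz = 0.130981 mL and 0.004055 US tbsp = 0.0599603 mL.
0.130981 − 0.0599603 ≈ 0.071 mL.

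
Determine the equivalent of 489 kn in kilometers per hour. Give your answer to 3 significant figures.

1 knot = 1.85200 km/h.
Thus 489 × 1.85200 ≈ 906 km/h.

906 km/h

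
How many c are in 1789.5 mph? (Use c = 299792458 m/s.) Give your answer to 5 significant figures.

2.6684 × 10^-6 c

1 mph = 1.49116 × 10^-9 c.
Thus 1789.5 × 1.49116 × 10^-9 ≈ 2.6684 × 10^-6 c.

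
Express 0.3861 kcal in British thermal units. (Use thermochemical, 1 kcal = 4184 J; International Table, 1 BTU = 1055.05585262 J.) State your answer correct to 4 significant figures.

1.531 BTU

1 kilocalorie = 3.96567 BTU.
So 0.3861 × 3.96567 ≈ 1.531 BTU.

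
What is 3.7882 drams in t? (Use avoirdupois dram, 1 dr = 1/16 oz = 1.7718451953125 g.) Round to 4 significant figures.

1 dr = 1.77185 × 10^-6 t.
Thus 3.7882 × 1.77185 × 10^-6 ≈ 6.712 × 10^-6 t.

6.712 × 10^-6 t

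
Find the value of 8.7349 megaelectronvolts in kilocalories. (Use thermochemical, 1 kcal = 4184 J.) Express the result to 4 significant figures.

3.345 × 10^-16 kcal

1 MeV = 3.82929 × 10^-17 kcal.
Thus 8.7349 × 3.82929 × 10^-17 ≈ 3.345 × 10^-16 kcal.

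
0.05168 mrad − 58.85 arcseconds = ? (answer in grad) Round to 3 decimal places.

-0.015 grad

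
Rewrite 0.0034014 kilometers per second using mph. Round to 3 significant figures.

1 km/s = 2236.94 mph.
Then 0.0034014 × 2236.94 ≈ 7.61 mph.

7.61 mph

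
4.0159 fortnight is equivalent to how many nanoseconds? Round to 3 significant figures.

4.86 × 10^15 ns

1 fortnight = 1.20960 × 10^15 ns.
So 4.0159 × 1.20960 × 10^15 ≈ 4.86 × 10^15 ns.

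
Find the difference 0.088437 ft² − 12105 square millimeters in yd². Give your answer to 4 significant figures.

0.088437 ft² = 0.00982633 yd² and 12105 mm² = 0.0144775 yd².
0.00982633 − 0.0144775 ≈ -0.004651 yd².

-0.004651 yd²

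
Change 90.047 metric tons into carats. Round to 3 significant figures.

4.50 × 10^8 ct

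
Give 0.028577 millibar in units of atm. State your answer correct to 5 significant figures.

2.8203e-5 atm

1 mbar = 0.000986923 atm.
0.028577 × 0.000986923 ≈ 2.8203e-5 atm.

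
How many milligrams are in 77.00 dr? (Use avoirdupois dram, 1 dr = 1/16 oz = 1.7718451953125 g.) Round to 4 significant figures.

1 dr = 1771.85 milligrams.
Then 77.00 × 1771.85 ≈ 136400 mg.

136400 milligrams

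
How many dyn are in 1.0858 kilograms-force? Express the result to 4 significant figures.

1.065e+6 dyn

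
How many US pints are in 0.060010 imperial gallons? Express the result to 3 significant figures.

0.577 US pt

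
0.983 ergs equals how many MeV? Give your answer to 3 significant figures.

614000 megaelectronvolts

1 erg = 624151 megaelectronvolts.
Then 0.983 × 624151 ≈ 614000 MeV.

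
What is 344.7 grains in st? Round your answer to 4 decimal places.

0.0035 st

1 gr = 1.02041e-5 stone.
Then 344.7 × 1.02041e-5 ≈ 0.0035 st.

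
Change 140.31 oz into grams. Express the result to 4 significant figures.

1 oz = 28.3495 g.
Thus 140.31 × 28.3495 ≈ 3978 g.

3978 g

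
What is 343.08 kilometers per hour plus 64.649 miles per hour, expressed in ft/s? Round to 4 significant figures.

343.08 km/h = 312.664 ft/s and 64.649 mph = 94.8185 ft/s.
312.664 + 94.8185 ≈ 407.5 ft/s.

407.5 feet per second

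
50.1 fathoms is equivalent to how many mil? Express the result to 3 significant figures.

3.61e+6 mil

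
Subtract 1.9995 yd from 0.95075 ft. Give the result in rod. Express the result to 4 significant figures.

0.95075 ft = 0.0576212 rod and 1.9995 yd = 0.363545 rod.
0.0576212 − 0.363545 ≈ -0.3059 rod.

-0.3059 rods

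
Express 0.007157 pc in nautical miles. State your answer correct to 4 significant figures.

1.192e+11 nmi

1 parsec = 1.66613e+13 nautical miles.
0.007157 × 1.66613e+13 ≈ 1.192e+11 nmi.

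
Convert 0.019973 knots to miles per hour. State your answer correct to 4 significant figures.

0.02298 miles per hour

1 kn = 1.15078 mph.
Thus 0.019973 × 1.15078 ≈ 0.02298 mph.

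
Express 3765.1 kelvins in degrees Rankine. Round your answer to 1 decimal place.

6777.2 °R

°R = K × 9/5.
Applying the formula gives 6777.2 °R.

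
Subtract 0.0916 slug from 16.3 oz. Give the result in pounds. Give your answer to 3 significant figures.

-1.93 pounds

16.3 oz = 1.01875 lb and 0.0916 slug = 2.94714 lb.
1.01875 − 2.94714 ≈ -1.93 lb.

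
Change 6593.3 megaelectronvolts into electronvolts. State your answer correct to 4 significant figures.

1 megaelectronvolt = 1.00000e+6 electronvolts.
So 6593.3 × 1.00000e+6 ≈ 6.593e+9 eV.

6.593e+9 electronvolts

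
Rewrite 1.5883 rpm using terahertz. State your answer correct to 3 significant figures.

2.65e-14 THz

1 revolution per minute = 1.66667e-14 THz.
So 1.5883 × 1.66667e-14 ≈ 2.65e-14 THz.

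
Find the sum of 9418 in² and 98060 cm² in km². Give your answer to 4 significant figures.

1.588 × 10^-5 km²

9418 in² = 6.07612 × 10^-6 km² and 98060 cm² = 9.80600 × 10^-6 km².
6.07612 × 10^-6 + 9.80600 × 10^-6 ≈ 1.588 × 10^-5 km².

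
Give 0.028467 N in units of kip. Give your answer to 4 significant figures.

6.400 × 10^-6 kip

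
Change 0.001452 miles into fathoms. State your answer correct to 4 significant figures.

1.278 fathom

1 mile = 880.000 fathom.
So 0.001452 × 880.000 ≈ 1.278 fathom.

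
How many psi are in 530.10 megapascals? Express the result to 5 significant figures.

1 MPa = 145.038 psi.
Thus 530.10 × 145.038 ≈ 76885 psi.

76885 psi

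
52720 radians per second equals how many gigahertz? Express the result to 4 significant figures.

8.391 × 10^-6 gigahertz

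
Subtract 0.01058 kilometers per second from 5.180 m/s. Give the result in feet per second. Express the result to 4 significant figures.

5.180 m/s = 16.9948 ft/s and 0.01058 km/s = 34.7113 ft/s.
16.9948 − 34.7113 ≈ -17.72 ft/s.

-17.72 ft/s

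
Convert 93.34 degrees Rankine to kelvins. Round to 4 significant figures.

°R = K × 9/5.
Applying the formula gives 51.86 K.

51.86 K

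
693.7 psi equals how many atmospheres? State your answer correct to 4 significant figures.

1 pound per square inch = 0.0680460 atm.
So 693.7 × 0.0680460 ≈ 47.20 atm.

47.20 atm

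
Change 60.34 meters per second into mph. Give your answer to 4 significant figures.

135.0 mph

1 m/s = 2.23694 miles per hour.
Then 60.34 × 2.23694 ≈ 135.0 mph.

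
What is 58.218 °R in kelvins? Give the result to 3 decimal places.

°R = K × 9/5.
Applying the formula gives 32.343 K.

32.343 K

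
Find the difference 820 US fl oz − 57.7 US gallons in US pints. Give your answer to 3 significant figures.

-410 US pt

820 US fl oz = 51.2500 US pt and 57.7 US gal = 461.600 US pt.
51.2500 − 461.600 ≈ -410 US pt.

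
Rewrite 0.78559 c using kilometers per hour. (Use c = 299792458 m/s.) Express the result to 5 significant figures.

1 speed of light = 1.07925 × 10^9 km/h.
Thus 0.78559 × 1.07925 × 10^9 ≈ 8.4785 × 10^8 km/h.

8.4785 × 10^8 km/h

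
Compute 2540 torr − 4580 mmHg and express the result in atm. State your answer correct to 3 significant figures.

2540 torr = 3.34211 atm and 4580 mmHg = 6.02632 atm.
3.34211 − 6.02632 ≈ -2.68 atm.

-2.68 atmospheres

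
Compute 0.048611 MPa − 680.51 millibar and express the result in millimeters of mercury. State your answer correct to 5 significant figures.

-145.81 millimeters of mercury

0.048611 MPa = 364.612 mmHg and 680.51 mbar = 510.424 mmHg.
364.612 − 510.424 ≈ -145.81 mmHg.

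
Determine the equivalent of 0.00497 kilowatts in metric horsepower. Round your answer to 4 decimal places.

0.0068 PS

1 kW = 1.35962 PS.
Thus 0.00497 × 1.35962 ≈ 0.0068 PS.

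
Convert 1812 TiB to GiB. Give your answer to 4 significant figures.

1.855e+6 gibibytes

1 tebibyte = 1024.00 GiB.
1812 × 1024.00 ≈ 1.855e+6 GiB.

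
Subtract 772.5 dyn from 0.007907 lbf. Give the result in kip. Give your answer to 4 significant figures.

6.170e-6 kip

0.007907 lbf = 7.90700e-6 kip and 772.5 dyn = 1.73665e-6 kip.
7.90700e-6 − 1.73665e-6 ≈ 6.170e-6 kip.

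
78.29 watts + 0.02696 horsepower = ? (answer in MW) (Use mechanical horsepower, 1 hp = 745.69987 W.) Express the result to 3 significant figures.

9.84e-5 megawatts

78.29 W = 7.82900e-5 MW and 0.02696 hp = 2.01041e-5 MW.
7.82900e-5 + 2.01041e-5 ≈ 9.84e-5 MW.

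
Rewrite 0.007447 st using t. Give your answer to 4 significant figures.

1 stone = 0.00635029 metric tons.
So 0.007447 × 0.00635029 ≈ 4.729 × 10^-5 t.

4.729 × 10^-5 t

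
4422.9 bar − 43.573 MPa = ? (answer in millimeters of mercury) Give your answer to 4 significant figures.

4422.9 bar = 3.31745 × 10^6 mmHg and 43.573 MPa = 326824 mmHg.
3.31745 × 10^6 − 326824 ≈ 2.991 × 10^6 mmHg.

2.991 × 10^6 millimeters of mercury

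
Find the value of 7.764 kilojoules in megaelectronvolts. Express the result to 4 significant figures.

4.846e+16 megaelectronvolts

1 kilojoule = 6.24151e+15 megaelectronvolts.
7.764 × 6.24151e+15 ≈ 4.846e+16 MeV.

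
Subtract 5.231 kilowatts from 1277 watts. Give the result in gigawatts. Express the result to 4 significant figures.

-3.954 × 10^-6 GW

1277 W = 1.27700 × 10^-6 GW and 5.231 kW = 5.23100 × 10^-6 GW.
1.27700 × 10^-6 − 5.23100 × 10^-6 ≈ -3.954 × 10^-6 GW.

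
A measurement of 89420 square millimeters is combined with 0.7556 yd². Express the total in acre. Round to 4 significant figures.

89420 mm² = 2.20962e-5 acre and 0.7556 yd² = 0.000156116 acre.
2.20962e-5 + 0.000156116 ≈ 0.0001782 acre.

0.0001782 acre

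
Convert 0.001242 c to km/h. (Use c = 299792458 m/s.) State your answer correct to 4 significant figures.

1 speed of light = 1.07925e+9 kilometers per hour.
0.001242 × 1.07925e+9 ≈ 1.340e+6 km/h.

1.340e+6 kilometers per hour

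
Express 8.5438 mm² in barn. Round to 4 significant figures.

8.544e+22 barn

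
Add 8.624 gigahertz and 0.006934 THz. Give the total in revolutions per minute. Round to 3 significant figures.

9.33e+11 rpm

8.624 GHz = 5.17440e+11 rpm and 0.006934 THz = 4.16040e+11 rpm.
5.17440e+11 + 4.16040e+11 ≈ 9.33e+11 rpm.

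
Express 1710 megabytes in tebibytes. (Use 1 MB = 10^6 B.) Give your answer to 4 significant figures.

0.001555 tebibytes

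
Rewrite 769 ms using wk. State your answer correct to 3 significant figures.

1.27e-6 weeks

1 millisecond = 1.65344e-9 weeks.
So 769 × 1.65344e-9 ≈ 1.27e-6 wk.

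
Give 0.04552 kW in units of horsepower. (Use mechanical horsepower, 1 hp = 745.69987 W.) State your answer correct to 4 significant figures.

1 kW = 1.34102 hp.
0.04552 × 1.34102 ≈ 0.06104 hp.

0.06104 horsepower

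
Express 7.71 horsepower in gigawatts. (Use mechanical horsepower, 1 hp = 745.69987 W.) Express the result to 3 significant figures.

5.75 × 10^-6 GW

1 horsepower = 7.45700 × 10^-7 gigawatts.
7.71 × 7.45700 × 10^-7 ≈ 5.75 × 10^-6 GW.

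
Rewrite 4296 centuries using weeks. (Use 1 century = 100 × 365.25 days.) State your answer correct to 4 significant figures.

1 century = 5217.86 wk.
Thus 4296 × 5217.86 ≈ 2.242 × 10^7 wk.

2.242 × 10^7 weeks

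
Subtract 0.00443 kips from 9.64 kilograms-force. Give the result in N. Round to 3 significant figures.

74.8 N

9.64 kgf = 94.5361 N and 0.00443 kip = 19.7056 N.
94.5361 − 19.7056 ≈ 74.8 N.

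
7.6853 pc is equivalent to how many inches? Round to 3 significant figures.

9.34e+18 inches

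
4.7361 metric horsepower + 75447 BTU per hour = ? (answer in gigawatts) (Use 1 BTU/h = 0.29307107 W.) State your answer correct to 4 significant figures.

2.559 × 10^-5 gigawatts

4.7361 PS = 3.48340 × 10^-6 GW and 75447 BTU/h = 2.21113 × 10^-5 GW.
3.48340 × 10^-6 + 2.21113 × 10^-5 ≈ 2.559 × 10^-5 GW.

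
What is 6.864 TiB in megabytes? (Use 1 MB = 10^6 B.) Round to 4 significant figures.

7.547 × 10^6 MB

1 tebibyte = 1.09951 × 10^6 megabytes.
6.864 × 1.09951 × 10^6 ≈ 7.547 × 10^6 MB.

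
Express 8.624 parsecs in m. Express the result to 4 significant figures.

2.661e+17 m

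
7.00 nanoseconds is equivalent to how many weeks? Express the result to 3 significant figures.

1 ns = 1.65344 × 10^-15 wk.
7.00 × 1.65344 × 10^-15 ≈ 1.16 × 10^-14 wk.

1.16 × 10^-14 weeks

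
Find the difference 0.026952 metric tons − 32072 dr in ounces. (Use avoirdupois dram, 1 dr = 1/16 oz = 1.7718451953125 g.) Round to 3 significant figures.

-1050 oz

0.026952 t = 950.704 oz and 32072 dr = 2004.50 oz.
950.704 − 2004.50 ≈ -1050 oz.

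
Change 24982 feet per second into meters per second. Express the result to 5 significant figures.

7614.5 m/s

1 ft/s = 0.304800 m/s.
24982 × 0.304800 ≈ 7614.5 m/s.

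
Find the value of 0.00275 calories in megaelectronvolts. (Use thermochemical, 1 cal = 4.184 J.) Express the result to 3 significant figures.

7.18e+10 MeV

1 calorie = 2.61145e+13 MeV.
So 0.00275 × 2.61145e+13 ≈ 7.18e+10 MeV.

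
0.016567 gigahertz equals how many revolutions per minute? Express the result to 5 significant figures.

1 gigahertz = 6.00000 × 10^10 revolutions per minute.
0.016567 × 6.00000 × 10^10 ≈ 9.9402 × 10^8 rpm.

9.9402 × 10^8 revolutions per minute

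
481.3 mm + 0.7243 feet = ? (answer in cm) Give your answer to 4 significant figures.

481.3 mm = 48.1300 cm and 0.7243 ft = 22.0767 cm.
48.1300 + 22.0767 ≈ 70.21 cm.

70.21 centimeters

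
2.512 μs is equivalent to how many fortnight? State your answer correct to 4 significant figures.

2.077 × 10^-12 fortnight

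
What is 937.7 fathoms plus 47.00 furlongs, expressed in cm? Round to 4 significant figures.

937.7 fathom = 171487 cm and 47.00 furlong = 945490 cm.
171487 + 945490 ≈ 1.117e+6 cm.

1.117e+6 centimeters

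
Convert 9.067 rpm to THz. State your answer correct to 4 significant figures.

1.511e-13 terahertz

1 rpm = 1.66667e-14 terahertz.
Thus 9.067 × 1.66667e-14 ≈ 1.511e-13 THz.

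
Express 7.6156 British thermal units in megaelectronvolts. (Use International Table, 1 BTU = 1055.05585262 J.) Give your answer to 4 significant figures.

1 BTU = 6.58514e+15 megaelectronvolts.
Then 7.6156 × 6.58514e+15 ≈ 5.015e+16 MeV.

5.015e+16 megaelectronvolts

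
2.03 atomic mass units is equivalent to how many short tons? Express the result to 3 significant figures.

1 atomic mass unit = 1.83043 × 10^-30 short ton.
2.03 × 1.83043 × 10^-30 ≈ 3.72 × 10^-30 short ton.

3.72 × 10^-30 short ton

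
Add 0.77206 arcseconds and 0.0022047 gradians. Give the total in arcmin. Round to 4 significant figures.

0.1319 arcmin

0.77206 arcsec = 0.0128677 arcmin and 0.0022047 grad = 0.119054 arcmin.
0.0128677 + 0.119054 ≈ 0.1319 arcmin.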